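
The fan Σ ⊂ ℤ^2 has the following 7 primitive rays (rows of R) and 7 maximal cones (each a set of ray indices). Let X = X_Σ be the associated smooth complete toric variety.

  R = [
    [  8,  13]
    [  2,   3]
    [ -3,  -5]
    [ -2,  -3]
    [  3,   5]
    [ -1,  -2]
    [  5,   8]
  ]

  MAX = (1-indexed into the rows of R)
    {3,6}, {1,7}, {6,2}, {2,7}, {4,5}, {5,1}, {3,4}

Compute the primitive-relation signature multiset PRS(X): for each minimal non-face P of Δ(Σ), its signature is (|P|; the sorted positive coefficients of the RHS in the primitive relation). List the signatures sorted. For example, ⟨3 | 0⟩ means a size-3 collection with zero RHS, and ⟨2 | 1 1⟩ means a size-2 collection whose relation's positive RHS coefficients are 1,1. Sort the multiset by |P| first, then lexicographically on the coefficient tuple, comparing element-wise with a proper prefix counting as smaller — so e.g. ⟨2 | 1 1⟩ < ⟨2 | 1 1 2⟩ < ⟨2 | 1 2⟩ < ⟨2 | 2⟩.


14 minimal non-faces of Δ(Σ) (on 7 rays):

  P={2,4}:  v_{2} + v_{4} = 0  so sig = ⟨2 | 0⟩
  P={3,5}:  v_{3} + v_{5} = 0  so sig = ⟨2 | 0⟩
  P={1,3}:  v_{1} + v_{3} = v_{7}  so sig = ⟨2 | 1⟩
  P={2,3}:  v_{2} + v_{3} = v_{6}  so sig = ⟨2 | 1⟩
  P={2,5}:  v_{2} + v_{5} = v_{7}  so sig = ⟨2 | 1⟩
  P={3,7}:  v_{3} + v_{7} = v_{2}  so sig = ⟨2 | 1⟩
  P={4,6}:  v_{4} + v_{6} = v_{3}  so sig = ⟨2 | 1⟩
  P={4,7}:  v_{4} + v_{7} = v_{5}  so sig = ⟨2 | 1⟩
  P={5,6}:  v_{5} + v_{6} = v_{2}  so sig = ⟨2 | 1⟩
  P={5,7}:  v_{5} + v_{7} = v_{1}  so sig = ⟨2 | 1⟩
  P={1,6}:  v_{1} + v_{6} = v_{2} + v_{7}  so sig = ⟨2 | 1 1⟩
  P={1,2}:  v_{1} + v_{2} = 2·v_{7}  so sig = ⟨2 | 2⟩
  P={1,4}:  v_{1} + v_{4} = 2·v_{5}  so sig = ⟨2 | 2⟩
  P={6,7}:  v_{6} + v_{7} = 2·v_{2}  so sig = ⟨2 | 2⟩

so the primitive-relation signature multiset is
    |P|=2: 14 collections, coeffs (), (), (1), (1), (1), (1), (1), (1), (1), (1), (1,1), (2), (2), (2)


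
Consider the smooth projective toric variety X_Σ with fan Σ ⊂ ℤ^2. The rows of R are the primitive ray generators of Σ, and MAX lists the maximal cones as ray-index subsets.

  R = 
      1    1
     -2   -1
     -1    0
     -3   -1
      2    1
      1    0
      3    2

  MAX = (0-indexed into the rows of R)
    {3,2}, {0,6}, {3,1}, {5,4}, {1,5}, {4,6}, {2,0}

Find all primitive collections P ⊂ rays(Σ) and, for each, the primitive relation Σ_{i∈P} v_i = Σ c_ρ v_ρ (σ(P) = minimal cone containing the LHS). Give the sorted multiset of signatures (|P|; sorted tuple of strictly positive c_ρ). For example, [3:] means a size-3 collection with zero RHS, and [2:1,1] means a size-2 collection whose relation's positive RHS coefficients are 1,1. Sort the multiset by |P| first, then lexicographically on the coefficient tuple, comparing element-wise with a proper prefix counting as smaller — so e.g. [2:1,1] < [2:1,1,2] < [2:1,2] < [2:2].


|primitive collections| = 14. Relations:

  {1,4}:  v_{1} + v_{4} = 0  so sig = [2:]
  {2,5}:  v_{2} + v_{5} = 0  so sig = [2:]
  {0,1}:  v_{0} + v_{1} = v_{2}  so sig = [2:1]
  {0,4}:  v_{0} + v_{4} = v_{6}  so sig = [2:1]
  {0,5}:  v_{0} + v_{5} = v_{4}  so sig = [2:1]
  {1,2}:  v_{1} + v_{2} = v_{3}  so sig = [2:1]
  {1,6}:  v_{1} + v_{6} = v_{0}  so sig = [2:1]
  {2,4}:  v_{2} + v_{4} = v_{0}  so sig = [2:1]
  {3,4}:  v_{3} + v_{4} = v_{2}  so sig = [2:1]
  {3,5}:  v_{3} + v_{5} = v_{1}  so sig = [2:1]
  {3,6}:  v_{3} + v_{6} = v_{0} + v_{2}  so sig = [2:1,1]
  {0,3}:  v_{0} + v_{3} = 2·v_{2}  so sig = [2:2]
  {2,6}:  v_{2} + v_{6} = 2·v_{0}  so sig = [2:2]
  {5,6}:  v_{5} + v_{6} = 2·v_{4}  so sig = [2:2]

Sorted signature multiset PRS(X):
    [2:]
    [2:]
    [2:1]
    [2:1]
    [2:1]
    [2:1]
    [2:1]
    [2:1]
    [2:1]
    [2:1]
    [2:1,1]
    [2:2]
    [2:2]
    [2:2]


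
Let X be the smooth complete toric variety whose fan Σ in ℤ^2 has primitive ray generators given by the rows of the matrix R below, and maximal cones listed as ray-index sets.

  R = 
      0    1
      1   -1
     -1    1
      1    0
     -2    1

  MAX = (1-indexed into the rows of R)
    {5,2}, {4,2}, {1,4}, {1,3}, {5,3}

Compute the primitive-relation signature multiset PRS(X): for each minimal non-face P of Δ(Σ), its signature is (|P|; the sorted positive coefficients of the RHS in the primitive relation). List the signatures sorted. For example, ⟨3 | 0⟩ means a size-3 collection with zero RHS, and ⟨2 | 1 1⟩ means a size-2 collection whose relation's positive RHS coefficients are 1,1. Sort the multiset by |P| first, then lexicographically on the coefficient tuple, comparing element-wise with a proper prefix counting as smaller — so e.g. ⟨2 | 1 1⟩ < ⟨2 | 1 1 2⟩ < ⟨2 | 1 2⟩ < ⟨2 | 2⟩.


|primitive collections| = 5. Relations:

  P = {2,3}:  v_{2} + v_{3} = 0  so sig = ⟨2 | 0⟩
  P = {1,2}:  v_{1} + v_{2} = v_{4}  so sig = ⟨2 | 1⟩
  P = {3,4}:  v_{3} + v_{4} = v_{1}  so sig = ⟨2 | 1⟩
  P = {4,5}:  v_{4} + v_{5} = v_{3}  so sig = ⟨2 | 1⟩
  P = {1,5}:  v_{1} + v_{5} = 2·v_{3}  so sig = ⟨2 | 2⟩

Signatures (|P|; sorted positive RHS coefficients), sorted:
    ⟨2 | 0⟩
    ⟨2 | 1⟩
    ⟨2 | 1⟩
    ⟨2 | 1⟩
    ⟨2 | 2⟩


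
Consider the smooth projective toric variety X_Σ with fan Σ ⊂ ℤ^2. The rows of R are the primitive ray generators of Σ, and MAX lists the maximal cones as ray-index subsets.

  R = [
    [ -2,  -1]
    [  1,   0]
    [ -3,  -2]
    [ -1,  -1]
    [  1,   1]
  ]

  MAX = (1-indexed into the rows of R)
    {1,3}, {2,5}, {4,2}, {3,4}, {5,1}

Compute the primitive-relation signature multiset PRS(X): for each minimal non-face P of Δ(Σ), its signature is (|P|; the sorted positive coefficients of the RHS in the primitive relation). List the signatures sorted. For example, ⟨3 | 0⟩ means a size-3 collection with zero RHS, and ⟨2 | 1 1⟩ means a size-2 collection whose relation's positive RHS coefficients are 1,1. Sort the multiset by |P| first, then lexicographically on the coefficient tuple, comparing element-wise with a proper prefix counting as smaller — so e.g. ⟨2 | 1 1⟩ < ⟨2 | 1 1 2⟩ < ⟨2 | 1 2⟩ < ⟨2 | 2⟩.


Minimal non-faces — 5 found among 5 rays, 5 max cones:

  • {4,5}:  v_{4} + v_{5} = 0  ⇒ sig = ⟨2 | 0⟩
  • {1,2}:  v_{1} + v_{2} = v_{4}  ⇒ sig = ⟨2 | 1⟩
  • {1,4}:  v_{1} + v_{4} = v_{3}  ⇒ sig = ⟨2 | 1⟩
  • {3,5}:  v_{3} + v_{5} = v_{1}  ⇒ sig = ⟨2 | 1⟩
  • {2,3}:  v_{2} + v_{3} = 2·v_{4}  ⇒ sig = ⟨2 | 2⟩

so the primitive-relation signature multiset is
    |P|=2: 5 collections, coeffs (), (1), (1), (1), (2)


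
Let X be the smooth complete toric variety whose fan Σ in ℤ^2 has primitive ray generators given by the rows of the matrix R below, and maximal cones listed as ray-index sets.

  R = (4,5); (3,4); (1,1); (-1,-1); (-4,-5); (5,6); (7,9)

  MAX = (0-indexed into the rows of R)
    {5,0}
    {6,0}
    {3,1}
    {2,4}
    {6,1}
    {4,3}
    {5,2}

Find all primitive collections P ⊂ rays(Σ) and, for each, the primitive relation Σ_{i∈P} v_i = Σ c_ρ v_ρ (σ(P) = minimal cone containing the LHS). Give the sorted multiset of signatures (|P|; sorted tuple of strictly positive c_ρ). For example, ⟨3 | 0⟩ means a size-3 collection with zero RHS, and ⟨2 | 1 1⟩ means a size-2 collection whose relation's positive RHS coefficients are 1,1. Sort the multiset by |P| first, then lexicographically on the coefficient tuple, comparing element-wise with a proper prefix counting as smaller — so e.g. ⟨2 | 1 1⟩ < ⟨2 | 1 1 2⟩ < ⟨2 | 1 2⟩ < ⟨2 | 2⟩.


Primitive collections (14):

  P = {0,4}:  v_{0} + v_{4} = 0  →  sig = ⟨2 | 0⟩
  P = {2,3}:  v_{2} + v_{3} = 0  →  sig = ⟨2 | 0⟩
  P = {0,1}:  v_{0} + v_{1} = v_{6}  →  sig = ⟨2 | 1⟩
  P = {0,2}:  v_{0} + v_{2} = v_{5}  →  sig = ⟨2 | 1⟩
  P = {0,3}:  v_{0} + v_{3} = v_{1}  →  sig = ⟨2 | 1⟩
  P = {1,2}:  v_{1} + v_{2} = v_{0}  →  sig = ⟨2 | 1⟩
  P = {1,4}:  v_{1} + v_{4} = v_{3}  →  sig = ⟨2 | 1⟩
  P = {3,5}:  v_{3} + v_{5} = v_{0}  →  sig = ⟨2 | 1⟩
  P = {4,5}:  v_{4} + v_{5} = v_{2}  →  sig = ⟨2 | 1⟩
  P = {4,6}:  v_{4} + v_{6} = v_{1}  →  sig = ⟨2 | 1⟩
  P = {1,5}:  v_{1} + v_{5} = 2·v_{0}  →  sig = ⟨2 | 2⟩
  P = {2,6}:  v_{2} + v_{6} = 2·v_{0}  →  sig = ⟨2 | 2⟩
  P = {3,6}:  v_{3} + v_{6} = 2·v_{1}  →  sig = ⟨2 | 2⟩
  P = {5,6}:  v_{5} + v_{6} = 3·v_{0}  →  sig = ⟨2 | 3⟩

Hence PRS(X_Σ) =
    ⟨2 | 0⟩
    ⟨2 | 0⟩
    ⟨2 | 1⟩
    ⟨2 | 1⟩
    ⟨2 | 1⟩
    ⟨2 | 1⟩
    ⟨2 | 1⟩
    ⟨2 | 1⟩
    ⟨2 | 1⟩
    ⟨2 | 1⟩
    ⟨2 | 2⟩
    ⟨2 | 2⟩
    ⟨2 | 2⟩
    ⟨2 | 3⟩


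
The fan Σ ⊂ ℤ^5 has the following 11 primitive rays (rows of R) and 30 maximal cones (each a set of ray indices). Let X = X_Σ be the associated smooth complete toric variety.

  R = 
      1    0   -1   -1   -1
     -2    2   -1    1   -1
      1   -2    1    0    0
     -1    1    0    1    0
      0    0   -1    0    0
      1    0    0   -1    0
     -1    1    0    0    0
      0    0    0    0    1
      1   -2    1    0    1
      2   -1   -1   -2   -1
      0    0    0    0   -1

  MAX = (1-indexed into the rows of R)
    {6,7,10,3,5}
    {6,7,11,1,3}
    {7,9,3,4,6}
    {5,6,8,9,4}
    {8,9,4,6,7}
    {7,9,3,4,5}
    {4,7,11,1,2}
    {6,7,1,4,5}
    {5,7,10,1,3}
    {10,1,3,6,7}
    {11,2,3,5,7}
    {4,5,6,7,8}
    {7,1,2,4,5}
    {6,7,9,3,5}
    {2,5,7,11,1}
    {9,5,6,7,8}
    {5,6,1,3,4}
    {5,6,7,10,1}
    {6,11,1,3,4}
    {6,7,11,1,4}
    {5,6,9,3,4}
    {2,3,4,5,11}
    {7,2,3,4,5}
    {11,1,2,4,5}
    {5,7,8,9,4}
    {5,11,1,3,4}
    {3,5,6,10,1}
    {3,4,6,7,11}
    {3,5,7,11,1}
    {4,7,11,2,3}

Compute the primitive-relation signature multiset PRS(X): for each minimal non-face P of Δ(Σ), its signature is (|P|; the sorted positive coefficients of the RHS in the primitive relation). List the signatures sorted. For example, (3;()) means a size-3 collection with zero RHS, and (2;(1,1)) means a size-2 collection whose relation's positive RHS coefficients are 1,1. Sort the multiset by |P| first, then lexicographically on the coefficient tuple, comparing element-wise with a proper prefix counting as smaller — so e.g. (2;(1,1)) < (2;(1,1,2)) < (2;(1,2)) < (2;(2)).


Minimal non-faces — 20 found among 11 rays, 30 max cones:

  P = {8,11}:  v_{8} + v_{11} = 0  →  sig = (2;())
  P = {3,8}:  v_{3} + v_{8} = v_{9}  →  sig = (2;(1))
  P = {4,10}:  v_{4} + v_{10} = v_{1}  →  sig = (2;(1))
  P = {9,11}:  v_{9} + v_{11} = v_{3}  →  sig = (2;(1))
  P = {1,8}:  v_{1} + v_{8} = v_{5} + v_{6}  →  sig = (2;(1,1))
  P = {1,9}:  v_{1} + v_{9} = v_{3} + v_{5} + v_{6}  →  sig = (2;(1,1,1))
  P = {2,6}:  v_{2} + v_{6} = v_{1} + v_{4} + v_{7}  →  sig = (2;(1,1,1))
  P = {2,8}:  v_{2} + v_{8} = v_{4} + v_{5} + v_{7}  →  sig = (2;(1,1,1))
  P = {2,9}:  v_{2} + v_{9} = v_{3} + v_{4} + v_{5} + v_{7}  →  sig = (2;(1,1,1,1))
  P = {2,10}:  v_{2} + v_{10} = v_{1} + v_{5} + v_{7} + v_{11}  →  sig = (2;(1,1,1,1))
  P = {10,11}:  v_{10} + v_{11} = 2·v_{1} + v_{3} + v_{7}  →  sig = (2;(1,1,2))
  P = {8,10}:  v_{8} + v_{10} = v_{3} + 2·v_{5} + 2·v_{6} + v_{7}  →  sig = (2;(1,1,2,2))
  P = {9,10}:  v_{9} + v_{10} = 2·v_{3} + 2·v_{5} + 2·v_{6} + v_{7}  →  sig = (2;(1,2,2,2))
  P = {5,6,11}:  v_{5} + v_{6} + v_{11} = v_{1}  →  sig = (3;(1))
  P = {1,2,3}:  v_{1} + v_{2} + v_{3} = v_{5} + 2·v_{11}  →  sig = (3;(1,2))
  P = {1,3,4,7}:  v_{1} + v_{3} + v_{4} + v_{7} = v_{11}  →  sig = (4;(1))
  P = {4,5,7,11}:  v_{4} + v_{5} + v_{7} + v_{11} = v_{2}  →  sig = (4;(1))
  P = {3,4,5,6,7}:  v_{3} + v_{4} + v_{5} + v_{6} + v_{7} = 0  →  sig = (5;())
  P = {1,3,5,6,7}:  v_{1} + v_{3} + v_{5} + v_{6} + v_{7} = v_{10}  →  sig = (5;(1))
  P = {4,5,6,7,9}:  v_{4} + v_{5} + v_{6} + v_{7} + v_{9} = v_{8}  →  sig = (5;(1))

so the primitive-relation signature multiset is
[(2;()), (2;(1)), (2;(1)), (2;(1)), (2;(1,1)), (2;(1,1,1)), (2;(1,1,1)), (2;(1,1,1)), (2;(1,1,1,1)), (2;(1,1,1,1)), (2;(1,1,2)), (2;(1,1,2,2)), (2;(1,2,2,2)), (3;(1)), (3;(1,2)), (4;(1)), (4;(1)), (5;()), (5;(1)), (5;(1))]


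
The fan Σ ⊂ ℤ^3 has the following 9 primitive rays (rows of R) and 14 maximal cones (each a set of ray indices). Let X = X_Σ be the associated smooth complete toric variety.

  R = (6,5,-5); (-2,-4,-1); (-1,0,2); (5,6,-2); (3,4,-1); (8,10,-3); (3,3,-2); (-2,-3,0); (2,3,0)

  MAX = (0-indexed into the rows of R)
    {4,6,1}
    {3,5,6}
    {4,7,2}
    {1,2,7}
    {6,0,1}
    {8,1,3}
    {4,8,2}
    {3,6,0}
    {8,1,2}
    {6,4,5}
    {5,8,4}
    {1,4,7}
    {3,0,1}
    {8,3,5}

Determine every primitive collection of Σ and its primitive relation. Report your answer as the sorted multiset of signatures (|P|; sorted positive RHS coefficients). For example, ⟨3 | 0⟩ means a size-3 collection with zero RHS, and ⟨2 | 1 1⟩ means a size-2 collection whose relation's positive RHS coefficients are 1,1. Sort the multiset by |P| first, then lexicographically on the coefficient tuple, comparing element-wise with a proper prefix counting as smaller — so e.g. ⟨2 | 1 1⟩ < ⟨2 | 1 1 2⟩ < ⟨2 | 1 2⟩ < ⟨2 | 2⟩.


Minimal non-faces — 18 found among 9 rays, 14 max cones:

  {7,8}:  v_{7} + v_{8} = 0  ⟹  sig = ⟨2 | 0⟩
  {2,6}:  v_{2} + v_{6} = v_{8}  ⟹  sig = ⟨2 | 1⟩
  {3,4}:  v_{3} + v_{4} = v_{5}  ⟹  sig = ⟨2 | 1⟩
  {3,7}:  v_{3} + v_{7} = v_{6}  ⟹  sig = ⟨2 | 1⟩
  {6,8}:  v_{6} + v_{8} = v_{3}  ⟹  sig = ⟨2 | 1⟩
  {5,7}:  v_{5} + v_{7} = v_{4} + v_{6}  ⟹  sig = ⟨2 | 1 1⟩
  {6,7}:  v_{6} + v_{7} = v_{1} + v_{4}  ⟹  sig = ⟨2 | 1 1⟩
  {0,2}:  v_{0} + v_{2} = v_{1} + v_{3} + v_{8}  ⟹  sig = ⟨2 | 1 1 1⟩
  {0,7}:  v_{0} + v_{7} = v_{1} + 2·v_{6}  ⟹  sig = ⟨2 | 1 2⟩
  {0,8}:  v_{0} + v_{8} = v_{1} + 2·v_{3}  ⟹  sig = ⟨2 | 1 2⟩
  {2,5}:  v_{2} + v_{5} = v_{4} + 2·v_{8}  ⟹  sig = ⟨2 | 1 2⟩
  {0,5}:  v_{0} + v_{5} = v_{3} + 3·v_{6}  ⟹  sig = ⟨2 | 1 3⟩
  {1,5}:  v_{1} + v_{5} = 2·v_{6}  ⟹  sig = ⟨2 | 2⟩
  {2,3}:  v_{2} + v_{3} = 2·v_{8}  ⟹  sig = ⟨2 | 2⟩
  {0,4}:  v_{0} + v_{4} = 3·v_{6}  ⟹  sig = ⟨2 | 3⟩
  {1,2,4}:  v_{1} + v_{2} + v_{4} = 0  ⟹  sig = ⟨3 | 0⟩
  {1,3,6}:  v_{1} + v_{3} + v_{6} = v_{0}  ⟹  sig = ⟨3 | 1⟩
  {1,4,8}:  v_{1} + v_{4} + v_{8} = v_{6}  ⟹  sig = ⟨3 | 1⟩

Hence PRS(X_Σ) =
[⟨2 | 0⟩, ⟨2 | 1⟩, ⟨2 | 1⟩, ⟨2 | 1⟩, ⟨2 | 1⟩, ⟨2 | 1 1⟩, ⟨2 | 1 1⟩, ⟨2 | 1 1 1⟩, ⟨2 | 1 2⟩, ⟨2 | 1 2⟩, ⟨2 | 1 2⟩, ⟨2 | 1 3⟩, ⟨2 | 2⟩, ⟨2 | 2⟩, ⟨2 | 3⟩, ⟨3 | 0⟩, ⟨3 | 1⟩, ⟨3 | 1⟩]


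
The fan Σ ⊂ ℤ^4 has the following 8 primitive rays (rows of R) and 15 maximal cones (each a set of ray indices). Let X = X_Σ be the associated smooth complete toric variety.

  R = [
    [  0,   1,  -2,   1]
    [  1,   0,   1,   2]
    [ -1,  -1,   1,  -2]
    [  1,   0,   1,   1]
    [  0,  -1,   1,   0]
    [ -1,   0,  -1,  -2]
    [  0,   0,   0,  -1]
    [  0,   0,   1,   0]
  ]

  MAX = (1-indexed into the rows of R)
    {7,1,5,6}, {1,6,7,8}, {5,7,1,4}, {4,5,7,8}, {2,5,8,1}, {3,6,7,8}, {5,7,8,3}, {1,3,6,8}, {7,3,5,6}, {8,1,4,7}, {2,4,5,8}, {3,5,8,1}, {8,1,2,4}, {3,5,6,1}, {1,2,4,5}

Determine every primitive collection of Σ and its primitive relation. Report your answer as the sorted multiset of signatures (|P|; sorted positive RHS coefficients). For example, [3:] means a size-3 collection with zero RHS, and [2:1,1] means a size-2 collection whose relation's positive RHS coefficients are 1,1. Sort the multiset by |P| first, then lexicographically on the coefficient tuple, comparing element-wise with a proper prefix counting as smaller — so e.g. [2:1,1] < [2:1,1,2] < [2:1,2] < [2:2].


|primitive collections| = 9. Relations:

  • {2,6}:  v_{2} + v_{6} = 0 — sig = [2:]
  • {2,7}:  v_{2} + v_{7} = v_{4} — sig = [2:1]
  • {4,6}:  v_{4} + v_{6} = v_{7} — sig = [2:1]
  • {2,3}:  v_{2} + v_{3} = v_{5} + v_{8} — sig = [2:1,1]
  • {3,4}:  v_{3} + v_{4} = v_{5} + v_{7} + v_{8} — sig = [2:1,1,1]
  • {1,3,7}:  v_{1} + v_{3} + v_{7} = v_{6} — sig = [3:1]
  • {5,6,8}:  v_{5} + v_{6} + v_{8} = v_{3} — sig = [3:1]
  • {1,5,7,8}:  v_{1} + v_{5} + v_{7} + v_{8} = 0 — sig = [4:]
  • {1,4,5,8}:  v_{1} + v_{4} + v_{5} + v_{8} = v_{2} — sig = [4:1]

so the primitive-relation signature multiset is
    |P|=2: 5 collections, coeffs (), (1), (1), (1,1), (1,1,1)
    |P|=3: 2 collections, coeffs (1), (1)
    |P|=4: 2 collections, coeffs (), (1)


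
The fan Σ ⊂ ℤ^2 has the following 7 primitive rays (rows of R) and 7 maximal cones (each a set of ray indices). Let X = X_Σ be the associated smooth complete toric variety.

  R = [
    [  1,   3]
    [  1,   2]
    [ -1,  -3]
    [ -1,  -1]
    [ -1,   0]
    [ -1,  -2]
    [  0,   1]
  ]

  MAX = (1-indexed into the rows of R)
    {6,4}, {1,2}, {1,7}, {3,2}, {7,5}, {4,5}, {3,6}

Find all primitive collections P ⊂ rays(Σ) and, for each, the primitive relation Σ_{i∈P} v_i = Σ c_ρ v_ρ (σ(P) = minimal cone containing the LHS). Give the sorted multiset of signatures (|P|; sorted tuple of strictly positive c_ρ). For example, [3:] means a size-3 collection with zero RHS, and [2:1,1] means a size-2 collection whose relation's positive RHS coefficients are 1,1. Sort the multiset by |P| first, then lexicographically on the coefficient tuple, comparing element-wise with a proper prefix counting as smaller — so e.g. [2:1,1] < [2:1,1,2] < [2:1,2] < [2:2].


Δ(Σ) — 7 vertices, 14 min non-faces:

  {1,3}:  v_{1} + v_{3} = 0  ⇒ sig = [2:]
  {2,6}:  v_{2} + v_{6} = 0  ⇒ sig = [2:]
  {1,6}:  v_{1} + v_{6} = v_{7}  ⇒ sig = [2:1]
  {2,4}:  v_{2} + v_{4} = v_{7}  ⇒ sig = [2:1]
  {2,7}:  v_{2} + v_{7} = v_{1}  ⇒ sig = [2:1]
  {3,7}:  v_{3} + v_{7} = v_{6}  ⇒ sig = [2:1]
  {4,7}:  v_{4} + v_{7} = v_{5}  ⇒ sig = [2:1]
  {6,7}:  v_{6} + v_{7} = v_{4}  ⇒ sig = [2:1]
  {3,5}:  v_{3} + v_{5} = v_{4} + v_{6}  ⇒ sig = [2:1,1]
  {1,4}:  v_{1} + v_{4} = 2·v_{7}  ⇒ sig = [2:2]
  {2,5}:  v_{2} + v_{5} = 2·v_{7}  ⇒ sig = [2:2]
  {3,4}:  v_{3} + v_{4} = 2·v_{6}  ⇒ sig = [2:2]
  {5,6}:  v_{5} + v_{6} = 2·v_{4}  ⇒ sig = [2:2]
  {1,5}:  v_{1} + v_{5} = 3·v_{7}  ⇒ sig = [2:3]

Signatures (|P|; sorted positive RHS coefficients), sorted:
    |P|=2: 14 collections, coeffs (), (), (1), (1), (1), (1), (1), (1), (1,1), (2), (2), (2), (2), (3)


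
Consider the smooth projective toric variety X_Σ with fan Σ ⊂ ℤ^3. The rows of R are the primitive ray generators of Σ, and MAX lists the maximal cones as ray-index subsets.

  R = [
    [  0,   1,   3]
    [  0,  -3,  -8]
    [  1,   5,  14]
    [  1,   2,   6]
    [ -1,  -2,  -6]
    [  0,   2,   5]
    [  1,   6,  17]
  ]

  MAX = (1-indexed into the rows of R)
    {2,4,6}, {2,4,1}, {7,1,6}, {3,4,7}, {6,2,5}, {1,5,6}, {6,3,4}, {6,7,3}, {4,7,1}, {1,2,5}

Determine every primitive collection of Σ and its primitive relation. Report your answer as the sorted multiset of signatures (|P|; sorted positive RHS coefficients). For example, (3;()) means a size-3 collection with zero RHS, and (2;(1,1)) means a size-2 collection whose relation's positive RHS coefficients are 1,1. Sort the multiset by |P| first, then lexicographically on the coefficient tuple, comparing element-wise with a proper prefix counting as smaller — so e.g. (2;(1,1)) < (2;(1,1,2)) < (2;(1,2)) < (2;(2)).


9 collections generate NE(X_Σ); each relation:

  P={4,5}:  v_{4} + v_{5} = 0  →  sig = (2;())
  P={1,3}:  v_{1} + v_{3} = v_{7}  →  sig = (2;(1))
  P={2,3}:  v_{2} + v_{3} = v_{4}  →  sig = (2;(1))
  P={2,7}:  v_{2} + v_{7} = v_{1} + v_{4}  →  sig = (2;(1,1))
  P={3,5}:  v_{3} + v_{5} = v_{1} + v_{6}  →  sig = (2;(1,1))
  P={5,7}:  v_{5} + v_{7} = 2·v_{1} + v_{6}  →  sig = (2;(1,2))
  P={1,2,6}:  v_{1} + v_{2} + v_{6} = 0  →  sig = (3;())
  P={1,4,6}:  v_{1} + v_{4} + v_{6} = v_{3}  →  sig = (3;(1))
  P={4,6,7}:  v_{4} + v_{6} + v_{7} = 2·v_{3}  →  sig = (3;(2))

Sorted signature multiset PRS(X):
[(2;()), (2;(1)), (2;(1)), (2;(1,1)), (2;(1,1)), (2;(1,2)), (3;()), (3;(1)), (3;(2))]


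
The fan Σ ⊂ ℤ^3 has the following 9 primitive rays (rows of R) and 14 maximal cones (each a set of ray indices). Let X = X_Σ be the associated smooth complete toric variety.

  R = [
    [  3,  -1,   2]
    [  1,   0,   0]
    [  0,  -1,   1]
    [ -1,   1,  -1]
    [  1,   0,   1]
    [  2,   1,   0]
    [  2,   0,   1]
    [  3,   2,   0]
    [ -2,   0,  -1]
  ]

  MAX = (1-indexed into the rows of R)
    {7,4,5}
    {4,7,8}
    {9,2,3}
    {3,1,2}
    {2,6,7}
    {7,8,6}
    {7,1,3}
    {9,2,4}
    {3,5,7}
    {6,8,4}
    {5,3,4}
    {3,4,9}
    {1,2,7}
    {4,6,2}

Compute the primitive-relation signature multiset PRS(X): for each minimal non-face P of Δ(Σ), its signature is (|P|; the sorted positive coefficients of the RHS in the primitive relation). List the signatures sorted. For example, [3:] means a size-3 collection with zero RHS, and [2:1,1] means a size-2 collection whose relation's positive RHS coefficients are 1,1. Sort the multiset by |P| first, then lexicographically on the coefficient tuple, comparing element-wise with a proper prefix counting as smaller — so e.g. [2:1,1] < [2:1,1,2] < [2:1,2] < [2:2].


The 20 primitive collections of Σ (r=9, n=3):

  P = {7,9}:  v_{7} + v_{9} = 0 — sig = [2:]
  P = {1,4}:  v_{1} + v_{4} = v_{7} — sig = [2:1]
  P = {2,5}:  v_{2} + v_{5} = v_{7} — sig = [2:1]
  P = {3,6}:  v_{3} + v_{6} = v_{7} — sig = [2:1]
  P = {1,9}:  v_{1} + v_{9} = v_{2} + v_{3} — sig = [2:1,1]
  P = {5,9}:  v_{5} + v_{9} = v_{3} + v_{4} — sig = [2:1,1]
  P = {6,9}:  v_{6} + v_{9} = v_{2} + v_{4} — sig = [2:1,1]
  P = {8,9}:  v_{8} + v_{9} = v_{4} + v_{6} — sig = [2:1,1]
  P = {1,5}:  v_{1} + v_{5} = v_{3} + 2·v_{7} — sig = [2:1,2]
  P = {1,6}:  v_{1} + v_{6} = v_{2} + 2·v_{7} — sig = [2:1,2]
  P = {1,8}:  v_{1} + v_{8} = v_{6} + 2·v_{7} — sig = [2:1,2]
  P = {3,8}:  v_{3} + v_{8} = v_{4} + 2·v_{7} — sig = [2:1,2]
  P = {5,6}:  v_{5} + v_{6} = v_{4} + 2·v_{7} — sig = [2:1,2]
  P = {2,8}:  v_{2} + v_{8} = 2·v_{6} — sig = [2:2]
  P = {5,8}:  v_{5} + v_{8} = 2·v_{4} + 3·v_{7} — sig = [2:2,3]
  P = {2,3,4}:  v_{2} + v_{3} + v_{4} = 0 — sig = [3:]
  P = {2,3,7}:  v_{2} + v_{3} + v_{7} = v_{1} — sig = [3:1]
  P = {2,4,7}:  v_{2} + v_{4} + v_{7} = v_{6} — sig = [3:1]
  P = {3,4,7}:  v_{3} + v_{4} + v_{7} = v_{5} — sig = [3:1]
  P = {4,6,7}:  v_{4} + v_{6} + v_{7} = v_{8} — sig = [3:1]

Sorted signature multiset PRS(X):
    |P|=2: 15 collections, coeffs (), (1), (1), (1), (1,1), (1,1), (1,1), (1,1), (1,2), (1,2), (1,2), (1,2), (1,2), (2), (2,3)
    |P|=3: 5 collections, coeffs (), (1), (1), (1), (1)


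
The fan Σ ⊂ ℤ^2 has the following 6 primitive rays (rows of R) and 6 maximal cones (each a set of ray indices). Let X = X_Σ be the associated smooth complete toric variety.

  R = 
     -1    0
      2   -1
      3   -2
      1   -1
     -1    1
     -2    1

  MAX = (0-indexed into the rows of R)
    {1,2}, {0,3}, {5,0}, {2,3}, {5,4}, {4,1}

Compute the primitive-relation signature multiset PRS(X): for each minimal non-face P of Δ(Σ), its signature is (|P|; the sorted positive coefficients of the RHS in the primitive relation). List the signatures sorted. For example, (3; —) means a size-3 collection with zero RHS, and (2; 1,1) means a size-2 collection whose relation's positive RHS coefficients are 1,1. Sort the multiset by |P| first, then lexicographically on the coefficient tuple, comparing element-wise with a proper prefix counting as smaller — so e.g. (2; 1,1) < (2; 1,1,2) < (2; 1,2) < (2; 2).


Σ has 9 primitive collections:

  P = {1,5}:  v_{1} + v_{5} = 0  →  sig = (2; —)
  P = {3,4}:  v_{3} + v_{4} = 0  →  sig = (2; —)
  P = {0,1}:  v_{0} + v_{1} = v_{3}  →  sig = (2; 1)
  P = {0,4}:  v_{0} + v_{4} = v_{5}  →  sig = (2; 1)
  P = {1,3}:  v_{1} + v_{3} = v_{2}  →  sig = (2; 1)
  P = {2,4}:  v_{2} + v_{4} = v_{1}  →  sig = (2; 1)
  P = {2,5}:  v_{2} + v_{5} = v_{3}  →  sig = (2; 1)
  P = {3,5}:  v_{3} + v_{5} = v_{0}  →  sig = (2; 1)
  P = {0,2}:  v_{0} + v_{2} = 2·v_{3}  →  sig = (2; 2)

so the primitive-relation signature multiset is
{ (2; —) ×2,  (2; 1) ×6,  (2; 2) }


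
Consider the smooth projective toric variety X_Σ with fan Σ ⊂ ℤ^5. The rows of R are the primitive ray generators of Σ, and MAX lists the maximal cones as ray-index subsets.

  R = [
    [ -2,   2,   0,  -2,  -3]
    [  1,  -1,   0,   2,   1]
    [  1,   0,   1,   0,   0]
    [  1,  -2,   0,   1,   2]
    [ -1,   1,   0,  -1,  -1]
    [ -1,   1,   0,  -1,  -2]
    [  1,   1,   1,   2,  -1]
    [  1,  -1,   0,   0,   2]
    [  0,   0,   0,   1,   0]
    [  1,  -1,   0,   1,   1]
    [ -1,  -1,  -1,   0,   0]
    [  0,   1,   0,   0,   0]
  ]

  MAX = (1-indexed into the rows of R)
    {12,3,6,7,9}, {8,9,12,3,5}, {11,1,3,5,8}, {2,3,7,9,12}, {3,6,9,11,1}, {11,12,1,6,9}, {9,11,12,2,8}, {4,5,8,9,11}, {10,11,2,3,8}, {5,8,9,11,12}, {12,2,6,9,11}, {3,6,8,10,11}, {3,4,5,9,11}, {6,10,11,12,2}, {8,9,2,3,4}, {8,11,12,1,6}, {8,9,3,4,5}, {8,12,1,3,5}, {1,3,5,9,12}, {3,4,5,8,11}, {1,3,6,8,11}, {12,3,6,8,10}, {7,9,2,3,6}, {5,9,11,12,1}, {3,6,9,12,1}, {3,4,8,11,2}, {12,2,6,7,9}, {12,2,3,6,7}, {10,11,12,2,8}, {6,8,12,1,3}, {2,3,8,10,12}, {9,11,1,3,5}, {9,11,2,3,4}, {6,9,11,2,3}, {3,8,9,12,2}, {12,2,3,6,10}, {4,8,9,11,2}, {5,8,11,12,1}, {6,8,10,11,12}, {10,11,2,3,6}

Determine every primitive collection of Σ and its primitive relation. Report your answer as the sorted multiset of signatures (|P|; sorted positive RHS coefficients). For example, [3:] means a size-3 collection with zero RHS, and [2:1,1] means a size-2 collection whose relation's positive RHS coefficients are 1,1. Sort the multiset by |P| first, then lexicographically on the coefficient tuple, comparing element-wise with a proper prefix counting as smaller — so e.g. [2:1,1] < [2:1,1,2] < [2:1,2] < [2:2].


Minimal non-faces — 22 found among 12 rays, 40 max cones:

  P = {5,10}:  v_{5} + v_{10} = 0 — sig = [2:]
  P = {1,10}:  v_{1} + v_{10} = v_{6} — sig = [2:1]
  P = {2,5}:  v_{2} + v_{5} = v_{9} — sig = [2:1]
  P = {5,6}:  v_{5} + v_{6} = v_{1} — sig = [2:1]
  P = {9,10}:  v_{9} + v_{10} = v_{2} — sig = [2:1]
  P = {1,2}:  v_{1} + v_{2} = v_{6} + v_{9} — sig = [2:1,1]
  P = {4,6}:  v_{4} + v_{6} = v_{3} + v_{11} — sig = [2:1,1]
  P = {4,12}:  v_{4} + v_{12} = v_{8} + v_{9} — sig = [2:1,1]
  P = {1,4}:  v_{1} + v_{4} = v_{3} + v_{5} + v_{11} — sig = [2:1,1,1]
  P = {4,7}:  v_{4} + v_{7} = v_{2} + v_{3} + v_{9} — sig = [2:1,1,1]
  P = {7,8}:  v_{7} + v_{8} = v_{2} + v_{3} + v_{12} — sig = [2:1,1,1]
  P = {7,11}:  v_{7} + v_{11} = v_{2} + v_{6} + v_{9} — sig = [2:1,1,1]
  P = {4,10}:  v_{4} + v_{10} = v_{2} + v_{3} + v_{8} + v_{11} — sig = [2:1,1,1,1]
  P = {5,7}:  v_{5} + v_{7} = v_{3} + v_{6} + 2·v_{9} + v_{12} — sig = [2:1,1,1,2]
  P = {7,10}:  v_{7} + v_{10} = 2·v_{2} + v_{3} + v_{6} + v_{12} — sig = [2:1,1,1,2]
  P = {1,7}:  v_{1} + v_{7} = v_{3} + 2·v_{6} + 2·v_{9} + v_{12} — sig = [2:1,1,2,2]
  P = {3,11,12}:  v_{3} + v_{11} + v_{12} = 0 — sig = [3:]
  P = {6,8,9}:  v_{6} + v_{8} + v_{9} = 0 — sig = [3:]
  P = {1,8,9}:  v_{1} + v_{8} + v_{9} = v_{5} — sig = [3:1]
  P = {2,6,8}:  v_{2} + v_{6} + v_{8} = v_{10} — sig = [3:1]
  P = {3,8,9,11}:  v_{3} + v_{8} + v_{9} + v_{11} = v_{4} — sig = [4:1]
  P = {2,3,6,9,12}:  v_{2} + v_{3} + v_{6} + v_{9} + v_{12} = v_{7} — sig = [5:1]

Sorted signature multiset PRS(X):
    [2:]
    [2:1]
    [2:1]
    [2:1]
    [2:1]
    [2:1,1]
    [2:1,1]
    [2:1,1]
    [2:1,1,1]
    [2:1,1,1]
    [2:1,1,1]
    [2:1,1,1]
    [2:1,1,1,1]
    [2:1,1,1,2]
    [2:1,1,1,2]
    [2:1,1,2,2]
    [3:]
    [3:]
    [3:1]
    [3:1]
    [4:1]
    [5:1]


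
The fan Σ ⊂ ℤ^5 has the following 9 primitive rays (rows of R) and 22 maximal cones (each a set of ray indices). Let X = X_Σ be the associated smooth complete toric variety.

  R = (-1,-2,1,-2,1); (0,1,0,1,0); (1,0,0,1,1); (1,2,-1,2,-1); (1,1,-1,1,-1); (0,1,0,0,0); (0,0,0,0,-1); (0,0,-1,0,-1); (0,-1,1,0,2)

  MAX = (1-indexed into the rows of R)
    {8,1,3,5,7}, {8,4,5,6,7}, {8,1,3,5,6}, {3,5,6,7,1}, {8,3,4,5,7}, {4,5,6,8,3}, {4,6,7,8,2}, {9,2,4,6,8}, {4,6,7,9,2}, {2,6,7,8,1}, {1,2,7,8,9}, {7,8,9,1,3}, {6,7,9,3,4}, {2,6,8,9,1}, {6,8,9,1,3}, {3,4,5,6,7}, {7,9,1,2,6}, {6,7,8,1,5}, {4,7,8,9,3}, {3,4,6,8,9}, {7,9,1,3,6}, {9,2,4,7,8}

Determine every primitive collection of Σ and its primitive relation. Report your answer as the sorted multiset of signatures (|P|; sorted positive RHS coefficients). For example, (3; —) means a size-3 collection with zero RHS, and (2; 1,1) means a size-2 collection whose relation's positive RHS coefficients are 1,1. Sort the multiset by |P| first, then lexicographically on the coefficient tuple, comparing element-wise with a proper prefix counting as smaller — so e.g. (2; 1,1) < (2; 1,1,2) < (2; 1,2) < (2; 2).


6 collections generate NE(X_Σ); each relation:

  • {1,4}:  v_{1} + v_{4} = 0 ; sig = (2; —)
  • {2,5}:  v_{2} + v_{5} = v_{4} ; sig = (2; 1)
  • {5,9}:  v_{5} + v_{9} = v_{3} ; sig = (2; 1)
  • {2,3}:  v_{2} + v_{3} = v_{4} + v_{9} ; sig = (2; 1,1)
  • {6,7,8,9}:  v_{6} + v_{7} + v_{8} + v_{9} = 0 ; sig = (4; —)
  • {3,6,7,8}:  v_{3} + v_{6} + v_{7} + v_{8} = v_{5} ; sig = (4; 1)

so the primitive-relation signature multiset is
{ (2; —),  (2; 1) ×2,  (2; 1,1),  (4; —),  (4; 1) }


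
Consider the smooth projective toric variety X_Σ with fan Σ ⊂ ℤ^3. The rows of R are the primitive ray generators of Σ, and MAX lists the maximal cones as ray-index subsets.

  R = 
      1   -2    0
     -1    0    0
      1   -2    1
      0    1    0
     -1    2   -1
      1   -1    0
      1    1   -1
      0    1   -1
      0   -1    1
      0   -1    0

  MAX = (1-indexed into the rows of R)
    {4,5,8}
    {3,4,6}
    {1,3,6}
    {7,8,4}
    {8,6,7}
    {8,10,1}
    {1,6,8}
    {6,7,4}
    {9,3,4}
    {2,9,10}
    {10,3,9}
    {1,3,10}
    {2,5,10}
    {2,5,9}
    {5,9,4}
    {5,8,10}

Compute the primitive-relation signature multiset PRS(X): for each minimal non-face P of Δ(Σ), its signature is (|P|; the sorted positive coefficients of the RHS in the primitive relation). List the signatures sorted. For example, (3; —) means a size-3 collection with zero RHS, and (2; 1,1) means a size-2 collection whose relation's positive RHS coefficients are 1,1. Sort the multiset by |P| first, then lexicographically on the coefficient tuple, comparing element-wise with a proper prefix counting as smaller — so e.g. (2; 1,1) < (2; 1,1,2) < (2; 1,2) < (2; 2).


Primitive collections (23):

  P={3,5}:  v_{3} + v_{5} = 0 ; sig = (2; —)
  P={4,10}:  v_{4} + v_{10} = 0 ; sig = (2; —)
  P={8,9}:  v_{8} + v_{9} = 0 ; sig = (2; —)
  P={1,4}:  v_{1} + v_{4} = v_{6} ; sig = (2; 1)
  P={2,6}:  v_{2} + v_{6} = v_{10} ; sig = (2; 1)
  P={2,7}:  v_{2} + v_{7} = v_{8} ; sig = (2; 1)
  P={3,8}:  v_{3} + v_{8} = v_{6} ; sig = (2; 1)
  P={5,6}:  v_{5} + v_{6} = v_{8} ; sig = (2; 1)
  P={6,9}:  v_{6} + v_{9} = v_{3} ; sig = (2; 1)
  P={6,10}:  v_{6} + v_{10} = v_{1} ; sig = (2; 1)
  P={1,5}:  v_{1} + v_{5} = v_{8} + v_{10} ; sig = (2; 1,1)
  P={1,9}:  v_{1} + v_{9} = v_{3} + v_{10} ; sig = (2; 1,1)
  P={2,3}:  v_{2} + v_{3} = v_{9} + v_{10} ; sig = (2; 1,1)
  P={2,4}:  v_{2} + v_{4} = v_{5} + v_{9} ; sig = (2; 1,1)
  P={2,8}:  v_{2} + v_{8} = v_{5} + v_{10} ; sig = (2; 1,1)
  P={7,9}:  v_{7} + v_{9} = v_{4} + v_{6} ; sig = (2; 1,1)
  P={7,10}:  v_{7} + v_{10} = v_{6} + v_{8} ; sig = (2; 1,1)
  P={1,7}:  v_{1} + v_{7} = 2·v_{6} + v_{8} ; sig = (2; 1,2)
  P={3,7}:  v_{3} + v_{7} = v_{4} + 2·v_{6} ; sig = (2; 1,2)
  P={5,7}:  v_{5} + v_{7} = v_{4} + 2·v_{8} ; sig = (2; 1,2)
  P={1,2}:  v_{1} + v_{2} = 2·v_{10} ; sig = (2; 2)
  P={4,6,8}:  v_{4} + v_{6} + v_{8} = v_{7} ; sig = (3; 1)
  P={5,9,10}:  v_{5} + v_{9} + v_{10} = v_{2} ; sig = (3; 1)

Hence PRS(X_Σ) =
{ (2; —) ×3,  (2; 1) ×7,  (2; 1,1) ×7,  (2; 1,2) ×3,  (2; 2),  (3; 1) ×2 }


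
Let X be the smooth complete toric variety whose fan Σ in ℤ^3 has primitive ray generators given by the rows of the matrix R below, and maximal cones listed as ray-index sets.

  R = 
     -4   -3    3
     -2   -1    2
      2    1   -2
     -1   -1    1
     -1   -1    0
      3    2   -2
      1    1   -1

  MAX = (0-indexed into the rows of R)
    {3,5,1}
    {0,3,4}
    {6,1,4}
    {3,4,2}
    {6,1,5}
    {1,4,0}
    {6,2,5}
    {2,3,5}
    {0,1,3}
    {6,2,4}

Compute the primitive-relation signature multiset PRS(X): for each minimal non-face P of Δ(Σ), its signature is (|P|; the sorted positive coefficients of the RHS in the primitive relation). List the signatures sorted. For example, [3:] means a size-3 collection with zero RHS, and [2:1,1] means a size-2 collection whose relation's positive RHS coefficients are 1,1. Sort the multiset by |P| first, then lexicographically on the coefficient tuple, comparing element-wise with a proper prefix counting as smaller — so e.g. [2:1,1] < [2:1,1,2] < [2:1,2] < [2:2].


The 7 primitive collections of Σ (r=7, n=3):

  P = {1,2}:  v_{1} + v_{2} = 0  so sig = [2:]
  P = {3,6}:  v_{3} + v_{6} = 0  so sig = [2:]
  P = {0,5}:  v_{0} + v_{5} = v_{3}  so sig = [2:1]
  P = {4,5}:  v_{4} + v_{5} = v_{2}  so sig = [2:1]
  P = {0,2}:  v_{0} + v_{2} = v_{3} + v_{4}  so sig = [2:1,1]
  P = {0,6}:  v_{0} + v_{6} = v_{1} + v_{4}  so sig = [2:1,1]
  P = {1,3,4}:  v_{1} + v_{3} + v_{4} = v_{0}  so sig = [3:1]

so the primitive-relation signature multiset is
    [2:]
    [2:]
    [2:1]
    [2:1]
    [2:1,1]
    [2:1,1]
    [3:1]


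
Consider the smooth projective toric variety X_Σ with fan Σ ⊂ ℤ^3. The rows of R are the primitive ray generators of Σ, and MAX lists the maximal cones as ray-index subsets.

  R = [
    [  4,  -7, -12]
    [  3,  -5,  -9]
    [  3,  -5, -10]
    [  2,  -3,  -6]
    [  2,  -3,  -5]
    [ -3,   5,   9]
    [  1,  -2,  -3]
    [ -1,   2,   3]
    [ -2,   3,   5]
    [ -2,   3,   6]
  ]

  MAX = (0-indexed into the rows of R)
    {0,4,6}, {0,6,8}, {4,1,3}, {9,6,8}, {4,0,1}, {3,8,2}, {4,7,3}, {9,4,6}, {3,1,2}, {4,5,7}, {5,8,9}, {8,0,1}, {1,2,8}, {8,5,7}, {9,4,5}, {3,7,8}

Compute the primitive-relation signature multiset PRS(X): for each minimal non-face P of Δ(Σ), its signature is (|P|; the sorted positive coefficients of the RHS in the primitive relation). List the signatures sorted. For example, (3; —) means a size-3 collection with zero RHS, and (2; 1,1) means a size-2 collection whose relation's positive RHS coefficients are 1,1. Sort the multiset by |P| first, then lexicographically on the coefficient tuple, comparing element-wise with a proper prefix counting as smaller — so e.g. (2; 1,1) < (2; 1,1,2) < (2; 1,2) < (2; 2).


|primitive collections| = 22. Relations:

  {1,5}:  v_{1} + v_{5} = 0  ⇒ sig = (2; —)
  {3,9}:  v_{3} + v_{9} = 0  ⇒ sig = (2; —)
  {4,8}:  v_{4} + v_{8} = 0  ⇒ sig = (2; —)
  {6,7}:  v_{6} + v_{7} = 0  ⇒ sig = (2; —)
  {0,5}:  v_{0} + v_{5} = v_{6}  ⇒ sig = (2; 1)
  {0,7}:  v_{0} + v_{7} = v_{1}  ⇒ sig = (2; 1)
  {1,6}:  v_{1} + v_{6} = v_{0}  ⇒ sig = (2; 1)
  {1,7}:  v_{1} + v_{7} = v_{3}  ⇒ sig = (2; 1)
  {1,9}:  v_{1} + v_{9} = v_{6}  ⇒ sig = (2; 1)
  {3,5}:  v_{3} + v_{5} = v_{7}  ⇒ sig = (2; 1)
  {3,6}:  v_{3} + v_{6} = v_{1}  ⇒ sig = (2; 1)
  {5,6}:  v_{5} + v_{6} = v_{9}  ⇒ sig = (2; 1)
  {7,9}:  v_{7} + v_{9} = v_{5}  ⇒ sig = (2; 1)
  {2,4}:  v_{2} + v_{4} = v_{1} + v_{3}  ⇒ sig = (2; 1,1)
  {2,5}:  v_{2} + v_{5} = v_{3} + v_{8}  ⇒ sig = (2; 1,1)
  {2,9}:  v_{2} + v_{9} = v_{1} + v_{8}  ⇒ sig = (2; 1,1)
  {2,6}:  v_{2} + v_{6} = 2·v_{1} + v_{8}  ⇒ sig = (2; 1,2)
  {2,7}:  v_{2} + v_{7} = 2·v_{3} + v_{8}  ⇒ sig = (2; 1,2)
  {0,2}:  v_{0} + v_{2} = 3·v_{1} + v_{8}  ⇒ sig = (2; 1,3)
  {0,3}:  v_{0} + v_{3} = 2·v_{1}  ⇒ sig = (2; 2)
  {0,9}:  v_{0} + v_{9} = 2·v_{6}  ⇒ sig = (2; 2)
  {1,3,8}:  v_{1} + v_{3} + v_{8} = v_{2}  ⇒ sig = (3; 1)

Sorted signature multiset PRS(X):
[(2; —), (2; —), (2; —), (2; —), (2; 1), (2; 1), (2; 1), (2; 1), (2; 1), (2; 1), (2; 1), (2; 1), (2; 1), (2; 1,1), (2; 1,1), (2; 1,1), (2; 1,2), (2; 1,2), (2; 1,3), (2; 2), (2; 2), (3; 1)]


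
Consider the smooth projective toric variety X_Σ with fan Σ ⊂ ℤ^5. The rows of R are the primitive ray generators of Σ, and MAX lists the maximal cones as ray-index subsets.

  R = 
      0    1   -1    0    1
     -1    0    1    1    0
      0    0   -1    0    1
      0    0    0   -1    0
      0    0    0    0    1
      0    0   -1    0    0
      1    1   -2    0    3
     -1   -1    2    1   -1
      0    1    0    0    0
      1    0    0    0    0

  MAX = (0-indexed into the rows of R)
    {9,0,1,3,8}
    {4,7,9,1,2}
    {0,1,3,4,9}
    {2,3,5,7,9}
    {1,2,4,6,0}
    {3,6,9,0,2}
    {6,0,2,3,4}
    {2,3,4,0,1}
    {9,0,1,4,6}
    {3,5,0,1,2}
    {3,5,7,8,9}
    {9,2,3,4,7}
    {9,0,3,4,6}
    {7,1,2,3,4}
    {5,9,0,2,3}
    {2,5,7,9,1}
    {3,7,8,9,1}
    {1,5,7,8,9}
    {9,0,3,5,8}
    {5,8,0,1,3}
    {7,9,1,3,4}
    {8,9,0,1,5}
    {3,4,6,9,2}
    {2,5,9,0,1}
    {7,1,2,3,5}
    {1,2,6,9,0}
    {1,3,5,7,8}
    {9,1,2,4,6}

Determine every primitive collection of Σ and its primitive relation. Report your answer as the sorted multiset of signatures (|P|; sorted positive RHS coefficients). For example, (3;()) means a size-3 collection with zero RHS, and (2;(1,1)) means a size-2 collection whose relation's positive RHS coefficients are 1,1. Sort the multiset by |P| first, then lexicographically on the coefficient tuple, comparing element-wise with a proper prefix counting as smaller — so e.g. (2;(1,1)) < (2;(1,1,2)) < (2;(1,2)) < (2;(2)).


Δ(Σ) — 10 vertices, 11 min non-faces:

  P={0,7}:  v_{0} + v_{7} = v_{1}  ⇒ sig = (2;(1))
  P={2,8}:  v_{2} + v_{8} = v_{0}  ⇒ sig = (2;(1))
  P={4,5}:  v_{4} + v_{5} = v_{2}  ⇒ sig = (2;(1))
  P={4,8}:  v_{4} + v_{8} = v_{0} + v_{1} + v_{3} + v_{9}  ⇒ sig = (2;(1,1,1,1))
  P={6,7}:  v_{6} + v_{7} = v_{1} + v_{2} + v_{4} + v_{9}  ⇒ sig = (2;(1,1,1,1))
  P={5,6}:  v_{5} + v_{6} = v_{0} + 2·v_{2} + v_{9}  ⇒ sig = (2;(1,1,2))
  P={6,8}:  v_{6} + v_{8} = 2·v_{0} + v_{4} + v_{9}  ⇒ sig = (2;(1,1,2))
  P={1,3,6}:  v_{1} + v_{3} + v_{6} = v_{0} + 2·v_{4}  ⇒ sig = (3;(1,2))
  P={1,3,5,9}:  v_{1} + v_{3} + v_{5} + v_{9} = 0  ⇒ sig = (4;())
  P={0,2,4,9}:  v_{0} + v_{2} + v_{4} + v_{9} = v_{6}  ⇒ sig = (4;(1))
  P={1,2,3,9}:  v_{1} + v_{2} + v_{3} + v_{9} = v_{4}  ⇒ sig = (4;(1))

Signatures (|P|; sorted positive RHS coefficients), sorted:
    (2;(1))
    (2;(1))
    (2;(1))
    (2;(1,1,1,1))
    (2;(1,1,1,1))
    (2;(1,1,2))
    (2;(1,1,2))
    (3;(1,2))
    (4;())
    (4;(1))
    (4;(1))


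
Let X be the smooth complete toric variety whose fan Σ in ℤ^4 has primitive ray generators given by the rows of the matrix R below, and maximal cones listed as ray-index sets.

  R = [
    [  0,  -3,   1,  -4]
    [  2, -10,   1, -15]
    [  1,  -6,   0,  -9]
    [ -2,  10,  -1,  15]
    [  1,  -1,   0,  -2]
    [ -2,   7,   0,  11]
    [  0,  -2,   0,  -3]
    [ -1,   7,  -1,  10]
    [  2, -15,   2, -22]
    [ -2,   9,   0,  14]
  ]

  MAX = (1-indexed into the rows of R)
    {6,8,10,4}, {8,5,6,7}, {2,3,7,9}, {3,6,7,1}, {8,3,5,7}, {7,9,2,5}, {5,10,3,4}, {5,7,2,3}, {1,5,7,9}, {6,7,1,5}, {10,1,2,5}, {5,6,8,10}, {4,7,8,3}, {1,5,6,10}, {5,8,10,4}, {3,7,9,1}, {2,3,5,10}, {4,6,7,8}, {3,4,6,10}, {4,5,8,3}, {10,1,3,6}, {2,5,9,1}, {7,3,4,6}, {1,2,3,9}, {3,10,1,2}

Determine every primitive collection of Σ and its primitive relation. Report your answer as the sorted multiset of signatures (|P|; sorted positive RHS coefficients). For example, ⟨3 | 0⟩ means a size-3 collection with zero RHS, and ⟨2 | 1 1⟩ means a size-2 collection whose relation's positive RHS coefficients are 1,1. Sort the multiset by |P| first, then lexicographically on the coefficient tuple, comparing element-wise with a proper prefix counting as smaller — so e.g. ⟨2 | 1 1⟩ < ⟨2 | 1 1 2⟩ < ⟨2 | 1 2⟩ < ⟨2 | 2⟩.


|primitive collections| = 18. Relations:

  • {2,4}:  v_{2} + v_{4} = 0  ⇒ sig = ⟨2 | 0⟩
  • {1,4}:  v_{1} + v_{4} = v_{6}  ⇒ sig = ⟨2 | 1⟩
  • {2,6}:  v_{2} + v_{6} = v_{1}  ⇒ sig = ⟨2 | 1⟩
  • {7,10}:  v_{7} + v_{10} = v_{6}  ⇒ sig = ⟨2 | 1⟩
  • {2,8}:  v_{2} + v_{8} = v_{5} + v_{7}  ⇒ sig = ⟨2 | 1 1⟩
  • {4,9}:  v_{4} + v_{9} = v_{1} + v_{7}  ⇒ sig = ⟨2 | 1 1⟩
  • {1,8}:  v_{1} + v_{8} = v_{5} + v_{6} + v_{7}  ⇒ sig = ⟨2 | 1 1 1⟩
  • {8,9}:  v_{8} + v_{9} = v_{1} + v_{5} + 2·v_{7}  ⇒ sig = ⟨2 | 1 1 2⟩
  • {6,9}:  v_{6} + v_{9} = 2·v_{1} + v_{7}  ⇒ sig = ⟨2 | 1 2⟩
  • {9,10}:  v_{9} + v_{10} = 2·v_{1}  ⇒ sig = ⟨2 | 2⟩
  • {3,5,6}:  v_{3} + v_{5} + v_{6} = 0  ⇒ sig = ⟨3 | 0⟩
  • {1,2,7}:  v_{1} + v_{2} + v_{7} = v_{9}  ⇒ sig = ⟨3 | 1⟩
  • {1,3,5}:  v_{1} + v_{3} + v_{5} = v_{2}  ⇒ sig = ⟨3 | 1⟩
  • {3,8,10}:  v_{3} + v_{8} + v_{10} = v_{4}  ⇒ sig = ⟨3 | 1⟩
  • {4,5,7}:  v_{4} + v_{5} + v_{7} = v_{8}  ⇒ sig = ⟨3 | 1⟩
  • {3,6,8}:  v_{3} + v_{6} + v_{8} = v_{4} + v_{7}  ⇒ sig = ⟨3 | 1 1⟩
  • {4,5,6}:  v_{4} + v_{5} + v_{6} = v_{8} + v_{10}  ⇒ sig = ⟨3 | 1 1⟩
  • {3,5,9}:  v_{3} + v_{5} + v_{9} = 2·v_{2} + v_{7}  ⇒ sig = ⟨3 | 1 2⟩

Hence PRS(X_Σ) =
[⟨2 | 0⟩, ⟨2 | 1⟩, ⟨2 | 1⟩, ⟨2 | 1⟩, ⟨2 | 1 1⟩, ⟨2 | 1 1⟩, ⟨2 | 1 1 1⟩, ⟨2 | 1 1 2⟩, ⟨2 | 1 2⟩, ⟨2 | 2⟩, ⟨3 | 0⟩, ⟨3 | 1⟩, ⟨3 | 1⟩, ⟨3 | 1⟩, ⟨3 | 1⟩, ⟨3 | 1 1⟩, ⟨3 | 1 1⟩, ⟨3 | 1 2⟩]
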